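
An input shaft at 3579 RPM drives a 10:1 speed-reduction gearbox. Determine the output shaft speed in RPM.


omega_out = omega_in / N = 3579 / 10 = 357.9000

357.9000 RPM


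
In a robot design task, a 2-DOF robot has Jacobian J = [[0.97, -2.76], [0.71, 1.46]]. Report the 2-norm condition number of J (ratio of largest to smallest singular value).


JJ^T eigenvalues: trace(JJ^T) = 11.1942, det(JJ^T) = det(J)^2 = 11.39602564
s_max^2 = (11.1942 + sqrt(79.72601108))/2 = 10.06157116
s_min^2 = (11.1942 - sqrt(79.72601108))/2 = 1.13262884
kappa = s_max/s_min = sqrt(10.06157116/1.13262884) = 2.9805

2.9805


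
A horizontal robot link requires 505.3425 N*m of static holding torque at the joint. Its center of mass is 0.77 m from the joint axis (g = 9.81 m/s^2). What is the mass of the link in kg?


m = tau / (g*L) = 505.3425 / (9.81 * 0.77) = 66.9000

66.9000 kg


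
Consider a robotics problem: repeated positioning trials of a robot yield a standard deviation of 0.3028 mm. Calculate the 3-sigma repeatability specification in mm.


repeatability = 3*sigma = 3*0.3028 = 0.9084

0.9084 mm


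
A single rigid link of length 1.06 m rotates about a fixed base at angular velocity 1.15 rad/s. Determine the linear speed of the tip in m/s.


v = L*omega = 1.06 * 1.15 = 1.2190

1.2190 m/s


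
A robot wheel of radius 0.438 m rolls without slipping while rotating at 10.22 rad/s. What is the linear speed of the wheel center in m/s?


v = omega * r = 10.22 * 0.438 = 4.4764

4.4764 m/s


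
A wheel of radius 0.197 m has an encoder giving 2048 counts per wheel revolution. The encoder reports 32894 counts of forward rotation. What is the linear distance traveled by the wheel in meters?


revs = 32894/2048 = 16.061523
d = revs * 2*pi*r = 16.061523 * 2*pi*0.197 = 19.8808

19.8808 m


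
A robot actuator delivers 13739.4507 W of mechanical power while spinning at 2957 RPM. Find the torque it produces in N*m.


omega = 2957 * 2*pi/60 = 309.656316 rad/s
tau = P / omega = 13739.4507 / 309.656316 = 44.3700

44.3700 N*m


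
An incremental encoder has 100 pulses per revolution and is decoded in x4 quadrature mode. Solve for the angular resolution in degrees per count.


resolution = 360 / (PPR * 4) = 360 / 400 = 0.9000

0.9000 degrees


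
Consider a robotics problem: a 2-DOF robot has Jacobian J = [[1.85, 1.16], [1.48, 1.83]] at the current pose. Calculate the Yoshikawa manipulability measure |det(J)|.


det(J) = 1.85*1.83 - (1.16)*(1.48) = 1.6687
|det(J)| = 1.6687

1.6687


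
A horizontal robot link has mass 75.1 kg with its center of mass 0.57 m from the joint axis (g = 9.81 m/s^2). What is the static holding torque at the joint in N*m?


tau = m*g*L = 75.1 * 9.81 * 0.57 = 419.9367

419.9367 N*m


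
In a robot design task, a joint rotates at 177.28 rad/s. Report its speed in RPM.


RPM = 177.28 * 60/(2*pi) = 1692.8993

1692.8993 RPM


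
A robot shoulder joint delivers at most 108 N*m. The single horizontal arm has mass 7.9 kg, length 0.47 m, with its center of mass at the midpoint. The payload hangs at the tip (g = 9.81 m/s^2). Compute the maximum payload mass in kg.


tau_arm = m_arm*g*(L/2) = 7.9*9.81*0.47/2 = 18.2123 N*m
tau_payload = tau_max - tau_arm = 108 - 18.2123 = 89.7877
m_payload = tau_payload / (g*L) = 89.7877 / (9.81*0.47) = 19.4738

19.4738 kg


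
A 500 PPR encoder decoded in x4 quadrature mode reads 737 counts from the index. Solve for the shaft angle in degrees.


angle = counts * 360 / (PPR*4) = 737 * 360 / 2000 = 132.6600

132.6600 degrees


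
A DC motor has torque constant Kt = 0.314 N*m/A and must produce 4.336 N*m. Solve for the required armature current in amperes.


I = tau / Kt = 4.336/0.314 = 13.8089

13.8089 A


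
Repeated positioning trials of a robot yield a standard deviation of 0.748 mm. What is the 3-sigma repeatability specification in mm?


repeatability = 3*sigma = 3*0.748 = 2.2440

2.2440 mm


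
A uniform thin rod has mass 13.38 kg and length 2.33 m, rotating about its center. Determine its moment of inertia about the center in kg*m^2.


I = (1/12)*m*L^2 = (1/12)*13.38*2.33^2 = 6.0532

6.0532 kg*m^2


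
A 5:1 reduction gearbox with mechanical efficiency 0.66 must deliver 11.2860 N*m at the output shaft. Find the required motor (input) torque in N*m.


tau_in = tau_out / (N * eta) = 11.2860 / (5 * 0.66) = 3.4200

3.4200 N*m


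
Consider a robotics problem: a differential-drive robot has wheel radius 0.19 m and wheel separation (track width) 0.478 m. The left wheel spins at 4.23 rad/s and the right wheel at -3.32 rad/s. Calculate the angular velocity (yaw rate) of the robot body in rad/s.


omega = r*(wR - wL)/L = 0.19*(-3.32 - (4.23))/0.478 = -3.0010

-3.0010 rad/s


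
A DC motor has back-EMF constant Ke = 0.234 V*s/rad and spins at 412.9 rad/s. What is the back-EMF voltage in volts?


V_emf = Ke * omega = 0.234*412.9 = 96.6186

96.6186 V


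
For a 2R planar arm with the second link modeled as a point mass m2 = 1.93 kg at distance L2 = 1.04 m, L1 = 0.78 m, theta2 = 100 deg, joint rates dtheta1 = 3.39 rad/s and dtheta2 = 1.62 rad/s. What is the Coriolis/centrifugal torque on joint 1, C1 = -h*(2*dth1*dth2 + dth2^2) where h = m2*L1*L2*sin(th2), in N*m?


h = m2*L1*L2*sin(th2) = 1.93*0.78*1.04*sin(100 deg) = 1.541831
C1 = -h*(2*3.39*1.62 + 1.62^2) = -1.541831*13.6080 = -20.9812

-20.9812 N*m


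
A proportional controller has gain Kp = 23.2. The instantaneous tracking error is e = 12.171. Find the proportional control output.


u_P = Kp * e = 23.2 * 12.171 = 282.3672

282.3672


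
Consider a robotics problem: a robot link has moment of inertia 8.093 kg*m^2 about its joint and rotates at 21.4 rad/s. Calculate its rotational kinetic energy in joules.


KE = (1/2)*I*omega^2 = 0.5*8.093*21.4^2 = 1853.1351

1853.1351 J


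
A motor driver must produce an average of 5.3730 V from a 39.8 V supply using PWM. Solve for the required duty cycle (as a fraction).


D = V_avg/V_supply = 5.3730/39.8 = 0.1350

0.1350


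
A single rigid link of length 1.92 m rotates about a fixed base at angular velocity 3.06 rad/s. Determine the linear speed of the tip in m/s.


v = L*omega = 1.92 * 3.06 = 5.8752

5.8752 m/s


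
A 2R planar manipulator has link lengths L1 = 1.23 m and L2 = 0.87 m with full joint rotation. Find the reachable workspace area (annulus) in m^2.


r_max = L1 + L2 = 2.1000, r_min = |L1 - L2| = 0.3600
A = pi*(r_max^2 - r_min^2) = pi*(4.4100 - 0.1296) = 13.4473

13.4473 m^2


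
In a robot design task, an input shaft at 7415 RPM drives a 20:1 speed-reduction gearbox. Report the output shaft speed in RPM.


omega_out = omega_in / N = 7415 / 20 = 370.7500

370.7500 RPM


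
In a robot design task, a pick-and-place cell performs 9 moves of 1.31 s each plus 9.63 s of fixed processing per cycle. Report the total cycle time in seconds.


T = 9*1.31 + 9.63 = 21.4200

21.4200 s


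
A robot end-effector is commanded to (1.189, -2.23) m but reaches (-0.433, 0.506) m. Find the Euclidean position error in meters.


dx = -0.433 - (1.189) = -1.6220, dy = 0.506 - (-2.23) = 2.7360
err = sqrt(2.630884 + 7.485696) = 3.1807

3.1807 m


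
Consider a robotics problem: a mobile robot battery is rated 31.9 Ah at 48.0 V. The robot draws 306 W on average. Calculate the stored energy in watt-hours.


E = capacity * V = 31.9*48.0 = 1531.2000

1531.2000 Wh


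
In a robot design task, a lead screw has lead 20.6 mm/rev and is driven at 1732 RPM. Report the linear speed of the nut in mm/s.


v = lead * (RPM/60) = 20.6*1732/60 = 594.6533

594.6533 mm/s


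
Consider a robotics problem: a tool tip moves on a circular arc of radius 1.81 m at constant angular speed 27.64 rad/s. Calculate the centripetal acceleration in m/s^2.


a_c = omega^2 * r = 27.64^2 * 1.81 = 1382.7850

1382.7850 m/s^2


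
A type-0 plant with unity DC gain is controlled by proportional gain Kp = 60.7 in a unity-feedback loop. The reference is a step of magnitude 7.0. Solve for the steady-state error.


e_ss = R/(1 + Kp) = 7.0/(1 + 60.7) = 7.0/61.7000 = 0.1135

0.1135


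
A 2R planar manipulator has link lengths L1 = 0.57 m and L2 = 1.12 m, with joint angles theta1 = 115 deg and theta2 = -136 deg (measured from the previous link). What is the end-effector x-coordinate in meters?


x = L1*cos(th1) + L2*cos(th1+th2) = 0.57*cos(115 deg) + 1.12*cos(-21 deg) = 0.8047

0.8047 m


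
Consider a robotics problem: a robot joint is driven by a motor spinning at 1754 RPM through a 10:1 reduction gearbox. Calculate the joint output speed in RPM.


omega_joint = omega_motor / N = 1754 / 10 = 175.4000

175.4000 RPM


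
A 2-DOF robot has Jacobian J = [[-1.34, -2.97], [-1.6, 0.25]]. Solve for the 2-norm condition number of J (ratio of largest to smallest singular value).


JJ^T eigenvalues: trace(JJ^T) = 13.2390, det(JJ^T) = det(J)^2 = 25.87756900
s_max^2 = (13.2390 + sqrt(71.76084500))/2 = 10.85508865
s_min^2 = (13.2390 - sqrt(71.76084500))/2 = 2.38391135
kappa = s_max/s_min = sqrt(10.85508865/2.38391135) = 2.1339

2.1339


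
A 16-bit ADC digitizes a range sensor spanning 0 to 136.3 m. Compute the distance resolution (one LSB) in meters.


res = range / 2^n = 136.3/2^16 = 136.3/65536 = 0.0021

0.0021 m


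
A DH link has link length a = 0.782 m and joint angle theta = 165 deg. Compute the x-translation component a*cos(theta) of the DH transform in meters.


a*cos(theta) = 0.782*cos(165 deg) = -0.7554

-0.7554 m


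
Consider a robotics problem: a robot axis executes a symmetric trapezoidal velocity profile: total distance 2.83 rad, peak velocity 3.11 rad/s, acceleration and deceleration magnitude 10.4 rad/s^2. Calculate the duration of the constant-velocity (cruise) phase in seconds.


t_acc = v/a = 0.299038 s, d_acc = v^2/(2a) = 0.465005 rad each
d_cruise = 2.83 - 2*0.465005 = 1.899990 rad
t_cruise = d_cruise/v = 1.899990/3.11 = 0.6109

0.6109 s


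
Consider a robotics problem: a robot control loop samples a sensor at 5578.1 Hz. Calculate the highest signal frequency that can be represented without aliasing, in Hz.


f_max = f_s/2 = 5578.1/2 = 2789.0500

2789.0500 Hz


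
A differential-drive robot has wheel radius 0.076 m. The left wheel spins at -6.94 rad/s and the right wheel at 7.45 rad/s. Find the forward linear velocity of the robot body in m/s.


v = r*(wR + wL)/2 = 0.076*(7.45 + -6.94)/2 = 0.0194

0.0194 m/s


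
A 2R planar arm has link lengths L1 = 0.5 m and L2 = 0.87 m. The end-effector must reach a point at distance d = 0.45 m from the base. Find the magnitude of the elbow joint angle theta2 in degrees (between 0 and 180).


cos(th2) = (d^2 - L1^2 - L2^2)/(2*L1*L2) = (0.45^2 - 0.5^2 - 0.87^2)/(2*0.5*0.87) = -0.92459770
th2 = acos(-0.92459770) = 157.6078 deg

157.6078 degrees


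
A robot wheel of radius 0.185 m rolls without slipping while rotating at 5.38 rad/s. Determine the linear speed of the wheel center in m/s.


v = omega * r = 5.38 * 0.185 = 0.9953

0.9953 m/s


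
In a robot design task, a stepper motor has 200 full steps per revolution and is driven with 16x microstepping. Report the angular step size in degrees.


step = 360/(200*16) = 360/3200 = 0.1125

0.1125 degrees


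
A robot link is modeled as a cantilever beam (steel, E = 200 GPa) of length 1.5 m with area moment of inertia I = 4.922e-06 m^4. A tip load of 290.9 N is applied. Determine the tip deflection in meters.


delta = F*L^3/(3*E*I) = 290.9*1.5^3/(3*2.000e+11*4.922e-06)
      = 981.7875/2953200 = 3.3245e-04

3.3245e-04 m


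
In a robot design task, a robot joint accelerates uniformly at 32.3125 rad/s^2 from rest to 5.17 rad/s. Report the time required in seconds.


t = delta_omega / alpha = 5.17 / 32.3125 = 0.1600

0.1600 s


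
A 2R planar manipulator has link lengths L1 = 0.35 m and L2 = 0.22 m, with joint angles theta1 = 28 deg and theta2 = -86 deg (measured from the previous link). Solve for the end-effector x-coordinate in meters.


x = L1*cos(th1) + L2*cos(th1+th2) = 0.35*cos(28 deg) + 0.22*cos(-58 deg) = 0.4256

0.4256 m


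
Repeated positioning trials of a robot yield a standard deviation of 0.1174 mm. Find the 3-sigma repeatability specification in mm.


repeatability = 3*sigma = 3*0.1174 = 0.3522

0.3522 mm


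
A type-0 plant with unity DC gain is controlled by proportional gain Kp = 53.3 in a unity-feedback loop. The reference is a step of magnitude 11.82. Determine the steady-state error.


e_ss = R/(1 + Kp) = 11.82/(1 + 53.3) = 11.82/54.3000 = 0.2177

0.2177


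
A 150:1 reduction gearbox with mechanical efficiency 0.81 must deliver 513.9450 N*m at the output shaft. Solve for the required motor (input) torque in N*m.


tau_in = tau_out / (N * eta) = 513.9450 / (150 * 0.81) = 4.2300

4.2300 N*m


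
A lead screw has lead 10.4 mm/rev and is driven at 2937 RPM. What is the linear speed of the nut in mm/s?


v = lead * (RPM/60) = 10.4*2937/60 = 509.0800

509.0800 mm/s


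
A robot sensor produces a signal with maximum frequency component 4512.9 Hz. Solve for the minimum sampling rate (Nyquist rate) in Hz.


f_s,min = 2*f_max = 2*4512.9 = 9025.8000

9025.8000 Hz


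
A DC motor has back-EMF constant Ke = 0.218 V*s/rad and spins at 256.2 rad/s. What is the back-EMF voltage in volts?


V_emf = Ke * omega = 0.218*256.2 = 55.8516

55.8516 V


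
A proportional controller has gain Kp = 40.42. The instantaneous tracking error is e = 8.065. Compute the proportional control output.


u_P = Kp * e = 40.42 * 8.065 = 325.9873

325.9873


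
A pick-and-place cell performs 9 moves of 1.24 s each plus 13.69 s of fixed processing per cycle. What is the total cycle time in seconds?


T = 9*1.24 + 13.69 = 24.8500

24.8500 s


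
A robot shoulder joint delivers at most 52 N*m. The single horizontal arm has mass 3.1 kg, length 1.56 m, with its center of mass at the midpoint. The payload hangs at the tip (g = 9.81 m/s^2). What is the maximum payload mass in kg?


tau_arm = m_arm*g*(L/2) = 3.1*9.81*1.56/2 = 23.7206 N*m
tau_payload = tau_max - tau_arm = 52 - 23.7206 = 28.2794
m_payload = tau_payload / (g*L) = 28.2794 / (9.81*1.56) = 1.8479

1.8479 kg


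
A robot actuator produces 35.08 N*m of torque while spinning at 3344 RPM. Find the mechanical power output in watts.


omega = 3344 * 2*pi/60 = 350.182861 rad/s
P = tau * omega = 35.08 * 350.182861 = 12284.4148

12284.4148 W


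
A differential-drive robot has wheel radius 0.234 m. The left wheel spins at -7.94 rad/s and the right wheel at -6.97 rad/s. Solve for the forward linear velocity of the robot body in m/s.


v = r*(wR + wL)/2 = 0.234*(-6.97 + -7.94)/2 = -1.7445

-1.7445 m/s


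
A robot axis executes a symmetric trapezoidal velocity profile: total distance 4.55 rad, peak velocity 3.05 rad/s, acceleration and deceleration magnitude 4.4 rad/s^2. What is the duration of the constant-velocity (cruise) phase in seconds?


t_acc = v/a = 0.693182 s, d_acc = v^2/(2a) = 1.057102 rad each
d_cruise = 4.55 - 2*1.057102 = 2.435796 rad
t_cruise = d_cruise/v = 2.435796/3.05 = 0.7986

0.7986 s


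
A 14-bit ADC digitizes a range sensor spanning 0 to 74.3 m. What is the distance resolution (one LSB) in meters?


res = range / 2^n = 74.3/2^14 = 74.3/16384 = 0.0045

0.0045 m


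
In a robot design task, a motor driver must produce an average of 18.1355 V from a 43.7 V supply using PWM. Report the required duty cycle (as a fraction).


D = V_avg/V_supply = 18.1355/43.7 = 0.4150

0.4150


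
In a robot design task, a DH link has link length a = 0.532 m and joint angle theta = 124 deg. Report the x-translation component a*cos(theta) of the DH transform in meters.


a*cos(theta) = 0.532*cos(124 deg) = -0.2975

-0.2975 m


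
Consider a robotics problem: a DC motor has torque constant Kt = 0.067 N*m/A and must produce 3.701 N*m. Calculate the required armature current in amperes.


I = tau / Kt = 3.701/0.067 = 55.2388

55.2388 A


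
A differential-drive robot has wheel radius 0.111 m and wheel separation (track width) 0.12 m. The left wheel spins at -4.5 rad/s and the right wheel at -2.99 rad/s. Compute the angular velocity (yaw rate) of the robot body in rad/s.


omega = r*(wR - wL)/L = 0.111*(-2.99 - (-4.5))/0.12 = 1.3967

1.3967 rad/s


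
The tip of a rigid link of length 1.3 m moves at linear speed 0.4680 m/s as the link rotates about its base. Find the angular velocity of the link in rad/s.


omega = v / L = 0.4680 / 1.3 = 0.3600

0.3600 rad/s


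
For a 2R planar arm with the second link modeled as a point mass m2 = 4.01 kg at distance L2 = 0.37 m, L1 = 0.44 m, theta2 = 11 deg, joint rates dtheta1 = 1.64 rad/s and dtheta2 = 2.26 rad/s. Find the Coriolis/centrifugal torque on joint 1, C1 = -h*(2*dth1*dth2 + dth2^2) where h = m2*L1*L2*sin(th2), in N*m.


h = m2*L1*L2*sin(th2) = 4.01*0.44*0.37*sin(11 deg) = 0.124565
C1 = -h*(2*1.64*2.26 + 2.26^2) = -0.124565*12.5204 = -1.5596

-1.5596 N*m


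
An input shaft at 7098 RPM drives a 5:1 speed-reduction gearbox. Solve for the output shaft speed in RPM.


omega_out = omega_in / N = 7098 / 5 = 1419.6000

1419.6000 RPM


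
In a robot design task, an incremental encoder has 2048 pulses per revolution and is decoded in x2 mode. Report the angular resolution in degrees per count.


resolution = 360 / (PPR * 2) = 360 / 4096 = 0.0879

0.0879 degrees


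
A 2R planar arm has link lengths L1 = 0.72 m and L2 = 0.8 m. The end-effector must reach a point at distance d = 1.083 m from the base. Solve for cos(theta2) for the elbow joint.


cos(th2) = (d^2 - L1^2 - L2^2)/(2*L1*L2) = (1.083^2 - 0.72^2 - 0.8^2)/(2*0.72*0.8) = 0.0126

0.0126


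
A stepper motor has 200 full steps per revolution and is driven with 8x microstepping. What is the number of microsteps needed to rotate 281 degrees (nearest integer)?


step_size = 360/(200*8) = 360/1600 = 0.225000 deg
n = 281/(360/1600) = 281*1600/360 = 1248.8889 -> 1249

1249 steps


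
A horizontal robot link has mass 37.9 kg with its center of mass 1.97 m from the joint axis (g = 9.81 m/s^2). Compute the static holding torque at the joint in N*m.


tau = m*g*L = 37.9 * 9.81 * 1.97 = 732.4440

732.4440 N*m


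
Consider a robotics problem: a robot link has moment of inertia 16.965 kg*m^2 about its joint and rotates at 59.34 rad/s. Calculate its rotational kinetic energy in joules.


KE = (1/2)*I*omega^2 = 0.5*16.965*59.34^2 = 29868.8810

29868.8810 J


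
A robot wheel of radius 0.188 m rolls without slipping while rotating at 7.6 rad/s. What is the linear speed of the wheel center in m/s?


v = omega * r = 7.6 * 0.188 = 1.4288

1.4288 m/s


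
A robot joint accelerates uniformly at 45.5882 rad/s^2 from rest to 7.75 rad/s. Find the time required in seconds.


t = delta_omega / alpha = 7.75 / 45.5882 = 0.1700

0.1700 s


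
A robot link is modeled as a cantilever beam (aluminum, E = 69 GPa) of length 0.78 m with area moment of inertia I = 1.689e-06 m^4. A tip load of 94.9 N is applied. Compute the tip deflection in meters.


delta = F*L^3/(3*E*I) = 94.9*0.78^3/(3*6.900e+10*1.689e-06)
      = 45.0349848/349623 = 1.2881e-04

1.2881e-04 m


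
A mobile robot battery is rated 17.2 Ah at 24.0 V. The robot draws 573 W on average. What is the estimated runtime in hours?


E = 17.2*24.0 = 412.8000 Wh
t = E/P = 412.8000/573 = 0.7204

0.7204 hours


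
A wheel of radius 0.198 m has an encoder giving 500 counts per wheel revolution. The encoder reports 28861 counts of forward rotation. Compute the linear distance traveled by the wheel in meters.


revs = 28861/500 = 57.722000
d = revs * 2*pi*r = 57.722000 * 2*pi*0.198 = 71.8102

71.8102 m


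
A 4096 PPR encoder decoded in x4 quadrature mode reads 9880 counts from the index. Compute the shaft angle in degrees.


angle = counts * 360 / (PPR*4) = 9880 * 360 / 16384 = 217.0898

217.0898 degrees


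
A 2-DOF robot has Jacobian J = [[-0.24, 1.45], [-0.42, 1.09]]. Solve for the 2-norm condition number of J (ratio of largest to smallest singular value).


JJ^T eigenvalues: trace(JJ^T) = 3.5246, det(JJ^T) = det(J)^2 = 0.12068676
s_max^2 = (3.5246 + sqrt(11.94005812))/2 = 3.49001946
s_min^2 = (3.5246 - sqrt(11.94005812))/2 = 0.03458054
kappa = s_max/s_min = sqrt(3.49001946/0.03458054) = 10.0461

10.0461


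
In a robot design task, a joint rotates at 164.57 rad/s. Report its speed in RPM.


RPM = 164.57 * 60/(2*pi) = 1571.5277

1571.5277 RPM


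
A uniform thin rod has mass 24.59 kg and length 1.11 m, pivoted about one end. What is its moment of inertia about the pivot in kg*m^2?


I = (1/3)*m*L^2 = (1/3)*24.59*1.11^2 = 10.0991

10.0991 kg*m^2


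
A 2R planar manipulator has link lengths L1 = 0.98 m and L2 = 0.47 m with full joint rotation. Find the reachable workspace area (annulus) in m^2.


r_max = L1 + L2 = 1.4500, r_min = |L1 - L2| = 0.5100
A = pi*(r_max^2 - r_min^2) = pi*(2.1025 - 0.2601) = 5.7881

5.7881 m^2


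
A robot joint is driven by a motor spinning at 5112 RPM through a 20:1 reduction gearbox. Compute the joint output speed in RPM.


omega_joint = omega_motor / N = 5112 / 20 = 255.6000

255.6000 RPM


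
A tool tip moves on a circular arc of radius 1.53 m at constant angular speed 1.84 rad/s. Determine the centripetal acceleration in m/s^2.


a_c = omega^2 * r = 1.84^2 * 1.53 = 5.1800

5.1800 m/s^2


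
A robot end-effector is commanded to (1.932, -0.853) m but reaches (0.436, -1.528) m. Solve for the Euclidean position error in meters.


dx = 0.436 - (1.932) = -1.4960, dy = -1.528 - (-0.853) = -0.6750
err = sqrt(2.238016 + 0.455625) = 1.6412

1.6412 m


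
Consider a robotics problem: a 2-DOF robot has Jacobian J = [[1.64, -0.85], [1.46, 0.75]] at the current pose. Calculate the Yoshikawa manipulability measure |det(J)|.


det(J) = 1.64*0.75 - (-0.85)*(1.46) = 2.4710
|det(J)| = 2.4710

2.4710


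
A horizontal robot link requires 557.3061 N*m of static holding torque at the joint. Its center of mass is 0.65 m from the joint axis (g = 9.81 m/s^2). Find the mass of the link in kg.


m = tau / (g*L) = 557.3061 / (9.81 * 0.65) = 87.4000

87.4000 kg


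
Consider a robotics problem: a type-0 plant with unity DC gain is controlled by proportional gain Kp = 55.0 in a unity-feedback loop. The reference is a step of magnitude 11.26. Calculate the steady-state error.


e_ss = R/(1 + Kp) = 11.26/(1 + 55.0) = 11.26/56.0000 = 0.2011

0.2011


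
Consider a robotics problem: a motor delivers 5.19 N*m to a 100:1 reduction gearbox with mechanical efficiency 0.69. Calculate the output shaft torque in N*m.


tau_out = tau_in * N * eta = 5.19 * 100 * 0.69 = 358.1100

358.1100 N*m


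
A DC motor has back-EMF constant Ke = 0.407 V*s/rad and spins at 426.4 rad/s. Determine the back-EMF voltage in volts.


V_emf = Ke * omega = 0.407*426.4 = 173.5448

173.5448 V


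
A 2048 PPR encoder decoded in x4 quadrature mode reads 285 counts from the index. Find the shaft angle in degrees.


angle = counts * 360 / (PPR*4) = 285 * 360 / 8192 = 12.5244

12.5244 degrees


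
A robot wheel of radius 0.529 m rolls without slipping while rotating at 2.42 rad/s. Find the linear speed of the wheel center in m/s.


v = omega * r = 2.42 * 0.529 = 1.2802

1.2802 m/s


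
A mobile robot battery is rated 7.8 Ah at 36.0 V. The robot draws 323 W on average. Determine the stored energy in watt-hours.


E = capacity * V = 7.8*36.0 = 280.8000

280.8000 Wh


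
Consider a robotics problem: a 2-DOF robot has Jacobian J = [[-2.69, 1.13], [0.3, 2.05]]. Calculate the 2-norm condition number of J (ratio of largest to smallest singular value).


JJ^T eigenvalues: trace(JJ^T) = 12.8055, det(JJ^T) = det(J)^2 = 34.26346225
s_max^2 = (12.8055 + sqrt(26.92698125))/2 = 8.99731072
s_min^2 = (12.8055 - sqrt(26.92698125))/2 = 3.80818928
kappa = s_max/s_min = sqrt(8.99731072/3.80818928) = 1.5371

1.5371


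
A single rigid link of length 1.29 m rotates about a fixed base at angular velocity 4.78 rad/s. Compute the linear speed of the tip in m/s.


v = L*omega = 1.29 * 4.78 = 6.1662

6.1662 m/s


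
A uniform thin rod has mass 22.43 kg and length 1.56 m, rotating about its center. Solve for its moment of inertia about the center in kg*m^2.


I = (1/12)*m*L^2 = (1/12)*22.43*1.56^2 = 4.5488

4.5488 kg*m^2


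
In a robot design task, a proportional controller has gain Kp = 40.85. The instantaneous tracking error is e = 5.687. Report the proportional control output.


u_P = Kp * e = 40.85 * 5.687 = 232.3140

232.3140


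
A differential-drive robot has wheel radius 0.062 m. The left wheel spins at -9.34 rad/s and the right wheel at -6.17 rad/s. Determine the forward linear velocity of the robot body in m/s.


v = r*(wR + wL)/2 = 0.062*(-6.17 + -9.34)/2 = -0.4808

-0.4808 m/s


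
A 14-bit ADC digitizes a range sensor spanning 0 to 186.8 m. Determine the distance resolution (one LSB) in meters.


res = range / 2^n = 186.8/2^14 = 186.8/16384 = 0.0114

0.0114 m


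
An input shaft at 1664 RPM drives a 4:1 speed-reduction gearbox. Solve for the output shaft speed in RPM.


omega_out = omega_in / N = 1664 / 4 = 416.0000

416.0000 RPM


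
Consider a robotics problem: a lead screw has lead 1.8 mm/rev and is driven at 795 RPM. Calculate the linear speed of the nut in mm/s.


v = lead * (RPM/60) = 1.8*795/60 = 23.8500

23.8500 mm/s


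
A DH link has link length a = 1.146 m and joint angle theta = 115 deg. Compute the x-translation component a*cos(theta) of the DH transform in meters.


a*cos(theta) = 1.146*cos(115 deg) = -0.4843

-0.4843 m


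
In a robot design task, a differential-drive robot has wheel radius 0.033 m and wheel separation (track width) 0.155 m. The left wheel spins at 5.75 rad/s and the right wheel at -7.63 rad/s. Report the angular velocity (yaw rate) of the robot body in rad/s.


omega = r*(wR - wL)/L = 0.033*(-7.63 - (5.75))/0.155 = -2.8486

-2.8486 rad/s


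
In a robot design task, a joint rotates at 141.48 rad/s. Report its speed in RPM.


RPM = 141.48 * 60/(2*pi) = 1351.0345

1351.0345 RPM


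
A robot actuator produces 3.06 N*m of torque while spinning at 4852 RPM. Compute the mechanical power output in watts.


omega = 4852 * 2*pi/60 = 508.100252 rad/s
P = tau * omega = 3.06 * 508.100252 = 1554.7868

1554.7868 W


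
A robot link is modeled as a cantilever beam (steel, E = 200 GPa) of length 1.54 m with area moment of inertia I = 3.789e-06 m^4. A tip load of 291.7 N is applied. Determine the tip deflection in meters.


delta = F*L^3/(3*E*I) = 291.7*1.54^3/(3*2.000e+11*3.789e-06)
      = 1065.3654088/2273400 = 4.6862e-04

4.6862e-04 m


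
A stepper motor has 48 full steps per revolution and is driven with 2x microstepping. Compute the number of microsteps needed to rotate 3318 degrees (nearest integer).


step_size = 360/(48*2) = 360/96 = 3.750000 deg
n = 3318/(360/96) = 3318*96/360 = 884.8000 -> 885

885 steps


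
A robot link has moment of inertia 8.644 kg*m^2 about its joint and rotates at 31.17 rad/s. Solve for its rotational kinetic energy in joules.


KE = (1/2)*I*omega^2 = 0.5*8.644*31.17^2 = 4199.1208

4199.1208 J


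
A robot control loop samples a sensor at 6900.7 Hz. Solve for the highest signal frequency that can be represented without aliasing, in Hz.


f_max = f_s/2 = 6900.7/2 = 3450.3500

3450.3500 Hz


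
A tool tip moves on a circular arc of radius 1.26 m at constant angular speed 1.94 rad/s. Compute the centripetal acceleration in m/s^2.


a_c = omega^2 * r = 1.94^2 * 1.26 = 4.7421

4.7421 m/s^2


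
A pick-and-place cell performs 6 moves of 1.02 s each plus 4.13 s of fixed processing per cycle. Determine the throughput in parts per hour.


T_cycle = 6*1.02 + 4.13 = 10.2500 s
rate = 3600/T = 351.2195

351.2195 parts/hour


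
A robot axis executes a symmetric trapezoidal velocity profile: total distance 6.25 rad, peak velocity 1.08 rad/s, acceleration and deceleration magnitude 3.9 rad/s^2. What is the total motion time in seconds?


t_acc = v/a = 1.08/3.9 = 0.276923 s
d_acc = v^2/(2a) = 0.149538 rad (each ramp)
d_cruise = 6.25 - 2*0.149538 = 5.950924 rad
t_cruise = 5.950924/1.08 = 5.510115 s
t_total = 2*0.276923 + 5.510115 = 6.0640

6.0640 s


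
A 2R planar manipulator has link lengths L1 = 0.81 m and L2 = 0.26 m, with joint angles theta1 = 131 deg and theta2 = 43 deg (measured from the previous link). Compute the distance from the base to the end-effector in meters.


x = L1*cos(th1) + L2*cos(th1+th2) = -0.789984
y = L1*sin(th1) + L2*sin(th1+th2) = 0.638492
d = sqrt(x^2 + y^2) = sqrt(0.624075 + 0.407672) = 1.0157

1.0157 m


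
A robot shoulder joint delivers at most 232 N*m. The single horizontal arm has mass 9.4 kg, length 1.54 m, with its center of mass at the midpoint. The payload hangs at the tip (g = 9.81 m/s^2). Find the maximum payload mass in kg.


tau_arm = m_arm*g*(L/2) = 9.4*9.81*1.54/2 = 71.0048 N*m
tau_payload = tau_max - tau_arm = 232 - 71.0048 = 160.9952
m_payload = tau_payload / (g*L) = 160.9952 / (9.81*1.54) = 10.6567

10.6567 kg


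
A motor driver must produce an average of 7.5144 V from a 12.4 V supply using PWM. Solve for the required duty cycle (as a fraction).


D = V_avg/V_supply = 7.5144/12.4 = 0.6060

0.6060


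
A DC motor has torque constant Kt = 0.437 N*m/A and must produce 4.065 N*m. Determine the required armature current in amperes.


I = tau / Kt = 4.065/0.437 = 9.3021

9.3021 A


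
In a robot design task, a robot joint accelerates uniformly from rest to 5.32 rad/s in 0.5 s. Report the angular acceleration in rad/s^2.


alpha = delta_omega / t = 5.32 / 0.5 = 10.6400

10.6400 rad/s^2


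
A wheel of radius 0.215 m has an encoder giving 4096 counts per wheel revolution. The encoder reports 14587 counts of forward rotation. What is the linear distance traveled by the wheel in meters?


revs = 14587/4096 = 3.561279
d = revs * 2*pi*r = 3.561279 * 2*pi*0.215 = 4.8109

4.8109 m


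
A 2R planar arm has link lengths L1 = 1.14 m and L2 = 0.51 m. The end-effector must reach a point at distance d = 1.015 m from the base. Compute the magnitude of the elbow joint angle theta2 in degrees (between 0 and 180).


cos(th2) = (d^2 - L1^2 - L2^2)/(2*L1*L2) = (1.015^2 - 1.14^2 - 0.51^2)/(2*1.14*0.51) = -0.45534486
th2 = acos(-0.45534486) = 117.0871 deg

117.0871 degrees


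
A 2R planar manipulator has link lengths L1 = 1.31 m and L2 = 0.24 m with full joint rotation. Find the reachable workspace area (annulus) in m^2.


r_max = L1 + L2 = 1.5500, r_min = |L1 - L2| = 1.0700
A = pi*(r_max^2 - r_min^2) = pi*(2.4025 - 1.1449) = 3.9509

3.9509 m^2


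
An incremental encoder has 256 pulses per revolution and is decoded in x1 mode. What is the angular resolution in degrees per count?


resolution = 360 / (PPR * 1) = 360 / 256 = 1.4062

1.4062 degrees


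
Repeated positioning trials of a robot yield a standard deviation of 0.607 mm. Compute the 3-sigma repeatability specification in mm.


repeatability = 3*sigma = 3*0.607 = 1.8210

1.8210 mm


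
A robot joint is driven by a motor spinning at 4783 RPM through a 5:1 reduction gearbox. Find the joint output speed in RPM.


omega_joint = omega_motor / N = 4783 / 5 = 956.6000

956.6000 RPM


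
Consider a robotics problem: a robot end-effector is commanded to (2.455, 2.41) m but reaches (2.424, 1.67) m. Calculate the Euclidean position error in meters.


dx = 2.424 - (2.455) = -0.0310, dy = 1.67 - (2.41) = -0.7400
err = sqrt(0.000961 + 0.547600) = 0.7406

0.7406 m


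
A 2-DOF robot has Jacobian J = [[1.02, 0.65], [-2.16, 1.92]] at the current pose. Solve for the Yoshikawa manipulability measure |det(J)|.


det(J) = 1.02*1.92 - (0.65)*(-2.16) = 3.3624
|det(J)| = 3.3624

3.3624


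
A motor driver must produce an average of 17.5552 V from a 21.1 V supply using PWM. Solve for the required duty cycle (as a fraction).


D = V_avg/V_supply = 17.5552/21.1 = 0.8320

0.8320


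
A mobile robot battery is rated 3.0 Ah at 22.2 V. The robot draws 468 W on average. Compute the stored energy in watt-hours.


E = capacity * V = 3.0*22.2 = 66.6000

66.6000 Wh


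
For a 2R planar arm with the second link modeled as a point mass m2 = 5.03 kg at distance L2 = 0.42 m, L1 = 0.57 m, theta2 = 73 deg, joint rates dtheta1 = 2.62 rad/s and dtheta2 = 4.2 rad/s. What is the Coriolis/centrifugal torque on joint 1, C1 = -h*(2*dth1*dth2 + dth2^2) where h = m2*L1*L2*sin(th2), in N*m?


h = m2*L1*L2*sin(th2) = 5.03*0.57*0.42*sin(73 deg) = 1.151565
C1 = -h*(2*2.62*4.2 + 4.2^2) = -1.151565*39.6480 = -45.6572

-45.6572 N*m


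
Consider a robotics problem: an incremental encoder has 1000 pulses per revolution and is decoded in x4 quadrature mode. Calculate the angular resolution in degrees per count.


resolution = 360 / (PPR * 4) = 360 / 4000 = 0.0900

0.0900 degrees


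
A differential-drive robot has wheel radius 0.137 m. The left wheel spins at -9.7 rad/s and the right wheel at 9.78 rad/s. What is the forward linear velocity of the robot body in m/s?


v = r*(wR + wL)/2 = 0.137*(9.78 + -9.7)/2 = 0.0055

0.0055 m/s


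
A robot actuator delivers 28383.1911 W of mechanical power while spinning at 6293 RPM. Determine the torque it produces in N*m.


omega = 6293 * 2*pi/60 = 659.001419 rad/s
tau = P / omega = 28383.1911 / 659.001419 = 43.0700

43.0700 N*m


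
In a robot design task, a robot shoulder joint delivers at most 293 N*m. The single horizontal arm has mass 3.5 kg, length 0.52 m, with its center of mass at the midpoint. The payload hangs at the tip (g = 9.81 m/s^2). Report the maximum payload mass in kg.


tau_arm = m_arm*g*(L/2) = 3.5*9.81*0.52/2 = 8.9271 N*m
tau_payload = tau_max - tau_arm = 293 - 8.9271 = 284.0729
m_payload = tau_payload / (g*L) = 284.0729 / (9.81*0.52) = 55.6875

55.6875 kg


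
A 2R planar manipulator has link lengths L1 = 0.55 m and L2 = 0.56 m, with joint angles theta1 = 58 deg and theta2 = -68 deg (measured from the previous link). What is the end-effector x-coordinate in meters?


x = L1*cos(th1) + L2*cos(th1+th2) = 0.55*cos(58 deg) + 0.56*cos(-10 deg) = 0.8429

0.8429 m


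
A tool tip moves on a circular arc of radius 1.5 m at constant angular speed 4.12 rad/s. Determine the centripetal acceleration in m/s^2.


a_c = omega^2 * r = 4.12^2 * 1.5 = 25.4616

25.4616 m/s^2


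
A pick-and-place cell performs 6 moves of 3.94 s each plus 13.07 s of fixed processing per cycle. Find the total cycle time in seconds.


T = 6*3.94 + 13.07 = 36.7100

36.7100 s


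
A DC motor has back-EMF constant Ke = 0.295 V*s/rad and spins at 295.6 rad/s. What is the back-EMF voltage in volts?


V_emf = Ke * omega = 0.295*295.6 = 87.2020

87.2020 V


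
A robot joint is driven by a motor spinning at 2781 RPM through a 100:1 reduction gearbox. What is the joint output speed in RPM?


omega_joint = omega_motor / N = 2781 / 100 = 27.8100

27.8100 RPM


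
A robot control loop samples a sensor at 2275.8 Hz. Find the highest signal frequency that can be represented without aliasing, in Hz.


f_max = f_s/2 = 2275.8/2 = 1137.9000

1137.9000 Hz


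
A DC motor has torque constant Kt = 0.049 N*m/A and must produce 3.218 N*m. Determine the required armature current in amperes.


I = tau / Kt = 3.218/0.049 = 65.6735

65.6735 A


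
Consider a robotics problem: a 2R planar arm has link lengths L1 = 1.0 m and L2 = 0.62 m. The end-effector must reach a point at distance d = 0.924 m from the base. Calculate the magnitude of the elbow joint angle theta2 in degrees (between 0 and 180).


cos(th2) = (d^2 - L1^2 - L2^2)/(2*L1*L2) = (0.924^2 - 1.0^2 - 0.62^2)/(2*1.0*0.62) = -0.42792258
th2 = acos(-0.42792258) = 115.3358 deg

115.3358 degrees


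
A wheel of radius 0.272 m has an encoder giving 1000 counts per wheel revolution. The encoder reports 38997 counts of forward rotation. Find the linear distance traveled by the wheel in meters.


revs = 38997/1000 = 38.997000
d = revs * 2*pi*r = 38.997000 * 2*pi*0.272 = 66.6469

66.6469 m


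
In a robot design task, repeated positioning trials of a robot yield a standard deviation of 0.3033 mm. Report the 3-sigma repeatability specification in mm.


repeatability = 3*sigma = 3*0.3033 = 0.9099

0.9099 mm


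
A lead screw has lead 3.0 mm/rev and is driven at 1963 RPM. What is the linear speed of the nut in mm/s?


v = lead * (RPM/60) = 3.0*1963/60 = 98.1500

98.1500 mm/s


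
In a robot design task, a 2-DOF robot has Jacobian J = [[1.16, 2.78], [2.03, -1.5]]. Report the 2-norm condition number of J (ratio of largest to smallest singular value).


JJ^T eigenvalues: trace(JJ^T) = 15.4449, det(JJ^T) = det(J)^2 = 54.51459556
s_max^2 = (15.4449 + sqrt(20.48655377))/2 = 9.98555372
s_min^2 = (15.4449 - sqrt(20.48655377))/2 = 5.45934628
kappa = s_max/s_min = sqrt(9.98555372/5.45934628) = 1.3524

1.3524


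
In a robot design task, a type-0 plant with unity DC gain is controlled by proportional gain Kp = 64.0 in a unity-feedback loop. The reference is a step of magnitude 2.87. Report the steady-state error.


e_ss = R/(1 + Kp) = 2.87/(1 + 64.0) = 2.87/65.0000 = 0.0442

0.0442


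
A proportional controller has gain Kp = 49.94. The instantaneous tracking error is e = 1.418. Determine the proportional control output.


u_P = Kp * e = 49.94 * 1.418 = 70.8149

70.8149


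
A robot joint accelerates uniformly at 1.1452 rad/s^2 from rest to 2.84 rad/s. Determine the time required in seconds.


t = delta_omega / alpha = 2.84 / 1.1452 = 2.4799

2.4799 s


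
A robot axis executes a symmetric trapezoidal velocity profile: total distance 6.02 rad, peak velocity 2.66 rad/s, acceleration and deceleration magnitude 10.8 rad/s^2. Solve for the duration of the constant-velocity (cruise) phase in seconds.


t_acc = v/a = 0.246296 s, d_acc = v^2/(2a) = 0.327574 rad each
d_cruise = 6.02 - 2*0.327574 = 5.364852 rad
t_cruise = d_cruise/v = 5.364852/2.66 = 2.0169

2.0169 s


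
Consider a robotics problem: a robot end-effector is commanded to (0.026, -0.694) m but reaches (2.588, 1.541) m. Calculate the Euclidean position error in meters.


dx = 2.588 - (0.026) = 2.5620, dy = 1.541 - (-0.694) = 2.2350
err = sqrt(6.563844 + 4.995225) = 3.3999

3.3999 m


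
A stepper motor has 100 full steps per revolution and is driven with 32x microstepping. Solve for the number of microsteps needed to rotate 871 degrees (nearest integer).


step_size = 360/(100*32) = 360/3200 = 0.112500 deg
n = 871/(360/3200) = 871*3200/360 = 7742.2222 -> 7742

7742 steps


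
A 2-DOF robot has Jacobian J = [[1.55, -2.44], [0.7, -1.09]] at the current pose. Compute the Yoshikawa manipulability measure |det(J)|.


det(J) = 1.55*-1.09 - (-2.44)*(0.7) = 0.0185
|det(J)| = 0.0185

0.0185


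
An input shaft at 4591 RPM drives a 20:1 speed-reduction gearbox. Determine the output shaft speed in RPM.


omega_out = omega_in / N = 4591 / 20 = 229.5500

229.5500 RPM


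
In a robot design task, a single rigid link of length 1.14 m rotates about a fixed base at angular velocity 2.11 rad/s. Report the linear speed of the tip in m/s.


v = L*omega = 1.14 * 2.11 = 2.4054

2.4054 m/s


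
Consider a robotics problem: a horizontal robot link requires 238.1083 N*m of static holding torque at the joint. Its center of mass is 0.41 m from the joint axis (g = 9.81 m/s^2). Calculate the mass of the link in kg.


m = tau / (g*L) = 238.1083 / (9.81 * 0.41) = 59.2000

59.2000 kg


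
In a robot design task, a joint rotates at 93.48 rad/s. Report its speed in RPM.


RPM = 93.48 * 60/(2*pi) = 892.6682

892.6682 RPM


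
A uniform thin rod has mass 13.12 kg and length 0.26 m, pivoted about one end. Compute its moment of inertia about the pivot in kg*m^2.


I = (1/3)*m*L^2 = (1/3)*13.12*0.26^2 = 0.2956

0.2956 kg*m^2
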